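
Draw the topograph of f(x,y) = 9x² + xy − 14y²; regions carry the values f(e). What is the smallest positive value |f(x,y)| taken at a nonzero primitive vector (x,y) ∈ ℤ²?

descent: ρ → (-14,-1,9)
descent: ρ → (9,19,-4)  [lands on river]
river: ρ → (-4,21,4)
river: ρ → (4,19,-9)
river: ρ → (-9,17,6)
river: ρ → (6,19,-6)
river: ρ → (-6,17,9)
closes: descent 2, river 6
min |a| on river = 4

4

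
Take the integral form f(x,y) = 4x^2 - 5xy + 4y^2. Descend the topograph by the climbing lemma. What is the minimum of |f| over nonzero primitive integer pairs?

translate: b→3 (≡-5 mod 8), so (4,-5,4)→(4,3,3)
flip: (4,3,3)→(3,-3,4)
translate: b→3 (≡-3 mod 6), so (3,-3,4)→(3,3,4)
reduced (well bottom): (3,3,4) with a≤c, −a<b≤a
well minimum = a = 3

3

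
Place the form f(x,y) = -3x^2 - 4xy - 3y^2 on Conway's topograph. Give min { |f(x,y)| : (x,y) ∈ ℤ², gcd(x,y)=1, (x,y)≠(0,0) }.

translate: b→-2 (≡4 mod 6), so (3,4,3)→(3,-2,2)
flip: (3,-2,2)→(2,2,3)
reduced (well bottom): (2,2,3) with a≤c, −a<b≤a
well minimum |f| = |-2| = 2 (negative-definite)

2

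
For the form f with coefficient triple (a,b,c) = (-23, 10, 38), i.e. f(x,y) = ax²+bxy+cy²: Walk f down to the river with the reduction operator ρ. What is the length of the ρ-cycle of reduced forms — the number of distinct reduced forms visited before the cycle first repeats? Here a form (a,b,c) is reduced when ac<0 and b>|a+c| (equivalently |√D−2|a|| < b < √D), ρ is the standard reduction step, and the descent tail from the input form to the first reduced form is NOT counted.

D = 3596, ⌊√D⌋ = 59
descent: ρ → (38,-10,-23)
descent: ρ → (-23,56,5)  [lands on river]
river: ρ → (5,54,-34)
river: ρ → (-34,14,25)
river: ρ → (25,36,-23)
ρ-cycle length = 4 (tail of 2 descent steps not counted)

4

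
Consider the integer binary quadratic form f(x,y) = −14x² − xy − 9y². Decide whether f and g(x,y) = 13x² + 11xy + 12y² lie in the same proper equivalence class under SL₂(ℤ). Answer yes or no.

D₁ = -503, D₂ = -503
f is negative-definite; reduce −f:
−f: flip: (14,1,9)→(9,-1,14)
−f: reduced (well bottom): (9,-1,14) with a≤c, −a<b≤a
flip sign back: reduced form of f is (-9,1,-14)
g: flip: (13,11,12)→(12,-11,13)
g: reduced (well bottom): (12,-11,13) with a≤c, −a<b≤a
reduced forms (-9, 1, -14) vs (12, -11, 13) ⇒ inequivalent

no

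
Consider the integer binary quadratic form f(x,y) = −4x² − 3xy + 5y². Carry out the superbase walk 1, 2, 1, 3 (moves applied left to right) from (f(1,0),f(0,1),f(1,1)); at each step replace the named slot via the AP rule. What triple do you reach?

start (-4,5,-2) = (f(1,0),f(0,1),f(1,1))
replace slot 1: 2·(5+(-2)) − (-4) = 10 → (10,5,-2)
replace slot 2: 2·(10+(-2)) − 5 = 11 → (10,11,-2)
replace slot 1: 2·(11+(-2)) − 10 = 8 → (8,11,-2)
replace slot 3: 2·(8+11) − (-2) = 40 → (8,11,40)

8,11,40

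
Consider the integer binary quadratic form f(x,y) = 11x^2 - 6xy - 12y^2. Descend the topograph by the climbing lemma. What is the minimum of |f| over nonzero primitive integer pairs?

descent: ρ → (-12,6,11)  [lands on river]
river: ρ → (11,16,-7)
river: ρ → (-7,12,15)
river: ρ → (15,18,-4)
river: ρ → (-4,22,5)
river: ρ → (5,18,-12)
closes: descent 1, river 6
min |a| on river = 4

4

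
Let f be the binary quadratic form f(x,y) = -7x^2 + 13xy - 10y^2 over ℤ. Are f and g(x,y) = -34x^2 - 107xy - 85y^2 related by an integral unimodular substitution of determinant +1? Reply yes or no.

D₁ = -111, D₂ = -111
f is negative-definite; reduce −f:
−f: translate: b→1 (≡-13 mod 14), so (7,-13,10)→(7,1,4)
−f: flip: (7,1,4)→(4,-1,7)
−f: reduced (well bottom): (4,-1,7) with a≤c, −a<b≤a
flip sign back: reduced form of f is (-4,1,-7)
g is negative-definite; reduce −g:
−g: translate: b→-29 (≡107 mod 68), so (34,107,85)→(34,-29,7)
−g: flip: (34,-29,7)→(7,29,34)
−g: translate: b→1 (≡29 mod 14), so (7,29,34)→(7,1,4)
−g: flip: (7,1,4)→(4,-1,7)
−g: reduced (well bottom): (4,-1,7) with a≤c, −a<b≤a
flip sign back: reduced form of g is (-4,1,-7)
reduced forms (-4, 1, -7) vs (-4, 1, -7) ⇒ equivalent

yes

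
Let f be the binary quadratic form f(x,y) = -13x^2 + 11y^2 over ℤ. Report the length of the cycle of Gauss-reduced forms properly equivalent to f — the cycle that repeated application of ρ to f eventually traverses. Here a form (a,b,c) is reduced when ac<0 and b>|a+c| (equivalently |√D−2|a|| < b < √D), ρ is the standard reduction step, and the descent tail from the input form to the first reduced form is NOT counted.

D = 572, ⌊√D⌋ = 23
descent: ρ → (11,22,-2)  [lands on river]
river: ρ → (-2,22,11)
ρ-cycle length = 2 (tail of 1 descent step not counted)

2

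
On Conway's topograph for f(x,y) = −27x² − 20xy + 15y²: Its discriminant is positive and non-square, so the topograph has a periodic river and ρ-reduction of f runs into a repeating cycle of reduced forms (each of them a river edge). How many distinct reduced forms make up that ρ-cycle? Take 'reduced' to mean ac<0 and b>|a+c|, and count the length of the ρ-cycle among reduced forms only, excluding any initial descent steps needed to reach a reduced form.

D = 2020, ⌊√D⌋ = 44
descent: ρ → (15,20,-27)  [lands on river]
river: ρ → (-27,34,8)
river: ρ → (8,30,-35)
river: ρ → (-35,40,3)
river: ρ → (3,44,-7)
river: ρ → (-7,40,15)
ρ-cycle length = 6 (tail of 1 descent step not counted)

6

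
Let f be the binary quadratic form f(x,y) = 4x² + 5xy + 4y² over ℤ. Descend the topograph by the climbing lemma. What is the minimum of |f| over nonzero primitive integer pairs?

translate: b→-3 (≡5 mod 8), so (4,5,4)→(4,-3,3)
flip: (4,-3,3)→(3,3,4)
reduced (well bottom): (3,3,4) with a≤c, −a<b≤a
well minimum = a = 3

3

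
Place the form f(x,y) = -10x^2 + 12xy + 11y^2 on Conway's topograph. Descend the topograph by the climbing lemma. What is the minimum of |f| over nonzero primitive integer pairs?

river: ρ → (11,10,-11)
river: ρ → (-11,12,10)
river: ρ → (10,8,-13)
river: ρ → (-13,18,5)
river: ρ → (5,22,-5)
river: ρ → (-5,18,13)
river: ρ → (13,8,-10)
river: ρ → (-10,12,11)
closes: descent 0, river 8
min |a| on river = 5

5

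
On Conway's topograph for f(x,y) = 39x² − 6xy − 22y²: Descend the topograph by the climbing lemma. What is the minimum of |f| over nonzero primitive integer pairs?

descent: ρ → (-22,50,11)  [lands on river]
river: ρ → (11,38,-46)
river: ρ → (-46,54,3)
river: ρ → (3,54,-46)
river: ρ → (-46,38,11)
river: ρ → (11,50,-22)
river: ρ → (-22,38,23)
river: ρ → (23,54,-6)
river: ρ → (-6,54,23)
river: ρ → (23,38,-22)
closes: descent 1, river 10
min |a| on river = 3

3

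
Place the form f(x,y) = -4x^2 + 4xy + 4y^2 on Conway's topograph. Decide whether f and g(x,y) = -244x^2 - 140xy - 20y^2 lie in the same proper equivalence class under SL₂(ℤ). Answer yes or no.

D₁ = 80, D₂ = 80
river cycle of f (length 2): (4, 4, -4), (-4, 4, 4)
river cycle of g (length 2): (-4, 4, 4), (4, 4, -4)
cycles coincide ⇒ equivalent

yes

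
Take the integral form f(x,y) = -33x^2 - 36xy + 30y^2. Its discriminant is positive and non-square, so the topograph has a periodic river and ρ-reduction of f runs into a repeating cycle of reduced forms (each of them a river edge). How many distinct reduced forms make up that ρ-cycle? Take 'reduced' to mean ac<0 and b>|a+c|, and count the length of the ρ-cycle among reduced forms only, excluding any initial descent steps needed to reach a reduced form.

D = 5256, ⌊√D⌋ = 72
descent: ρ → (30,36,-33)  [lands on river]
river: ρ → (-33,30,33)
river: ρ → (33,36,-30)
river: ρ → (-30,24,39)
river: ρ → (39,54,-15)
river: ρ → (-15,66,15)
river: ρ → (15,54,-39)
river: ρ → (-39,24,30)
ρ-cycle length = 8 (tail of 1 descent step not counted)

8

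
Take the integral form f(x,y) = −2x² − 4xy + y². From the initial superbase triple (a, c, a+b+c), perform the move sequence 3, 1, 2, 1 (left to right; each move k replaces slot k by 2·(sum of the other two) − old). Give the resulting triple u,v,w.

start (-2,1,-5) = (f(1,0),f(0,1),f(1,1))
replace slot 3: 2·((-2)+1) − (-5) = 3 → (-2,1,3)
replace slot 1: 2·(1+3) − (-2) = 10 → (10,1,3)
replace slot 2: 2·(10+3) − 1 = 25 → (10,25,3)
replace slot 1: 2·(25+3) − 10 = 46 → (46,25,3)

46,25,3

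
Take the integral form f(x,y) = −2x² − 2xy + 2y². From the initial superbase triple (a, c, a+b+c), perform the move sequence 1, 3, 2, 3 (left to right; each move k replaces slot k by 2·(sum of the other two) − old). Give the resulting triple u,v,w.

start (-2,2,-2) = (f(1,0),f(0,1),f(1,1))
replace slot 1: 2·(2+(-2)) − (-2) = 2 → (2,2,-2)
replace slot 3: 2·(2+2) − (-2) = 10 → (2,2,10)
replace slot 2: 2·(2+10) − 2 = 22 → (2,22,10)
replace slot 3: 2·(2+22) − 10 = 38 → (2,22,38)

2,22,38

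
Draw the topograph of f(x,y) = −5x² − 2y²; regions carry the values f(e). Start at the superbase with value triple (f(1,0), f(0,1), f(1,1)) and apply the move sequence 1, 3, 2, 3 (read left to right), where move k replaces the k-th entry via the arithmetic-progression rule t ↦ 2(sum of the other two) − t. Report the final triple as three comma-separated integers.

start (-5,-2,-7) = (f(1,0),f(0,1),f(1,1))
replace slot 1: 2·((-2)+(-7)) − (-5) = -13 → (-13,-2,-7)
replace slot 3: 2·((-13)+(-2)) − (-7) = -23 → (-13,-2,-23)
replace slot 2: 2·((-13)+(-23)) − (-2) = -70 → (-13,-70,-23)
replace slot 3: 2·((-13)+(-70)) − (-23) = -143 → (-13,-70,-143)

-13,-70,-143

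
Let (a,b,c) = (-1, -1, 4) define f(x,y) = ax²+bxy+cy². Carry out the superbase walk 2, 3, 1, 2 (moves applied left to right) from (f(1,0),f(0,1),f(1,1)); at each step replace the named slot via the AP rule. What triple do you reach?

start (-1,4,2) = (f(1,0),f(0,1),f(1,1))
replace slot 2: 2·((-1)+2) − 4 = -2 → (-1,-2,2)
replace slot 3: 2·((-1)+(-2)) − 2 = -8 → (-1,-2,-8)
replace slot 1: 2·((-2)+(-8)) − (-1) = -19 → (-19,-2,-8)
replace slot 2: 2·((-19)+(-8)) − (-2) = -52 → (-19,-52,-8)

-19,-52,-8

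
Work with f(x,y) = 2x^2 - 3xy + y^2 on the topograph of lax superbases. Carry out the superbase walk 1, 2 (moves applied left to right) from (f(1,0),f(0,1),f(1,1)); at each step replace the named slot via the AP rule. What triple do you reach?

start (2,1,0) = (f(1,0),f(0,1),f(1,1))
replace slot 1: 2·(1+0) − 2 = 0 → (0,1,0)
replace slot 2: 2·(0+0) − 1 = -1 → (0,-1,0)

0,-1,0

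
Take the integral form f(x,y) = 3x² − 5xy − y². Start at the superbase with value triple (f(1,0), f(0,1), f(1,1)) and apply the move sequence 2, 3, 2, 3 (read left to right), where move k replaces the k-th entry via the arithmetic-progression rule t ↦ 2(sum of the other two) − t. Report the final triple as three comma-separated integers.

start (3,-1,-3) = (f(1,0),f(0,1),f(1,1))
replace slot 2: 2·(3+(-3)) − (-1) = 1 → (3,1,-3)
replace slot 3: 2·(3+1) − (-3) = 11 → (3,1,11)
replace slot 2: 2·(3+11) − 1 = 27 → (3,27,11)
replace slot 3: 2·(3+27) − 11 = 49 → (3,27,49)

3,27,49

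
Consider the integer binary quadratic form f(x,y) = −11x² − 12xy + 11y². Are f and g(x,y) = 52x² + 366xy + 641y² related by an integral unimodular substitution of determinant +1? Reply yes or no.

D₁ = 628, D₂ = 628
river cycle of f (length 34): (11, 12, -11), (-11, 10, 12), (12, 14, -9), (-9, 22, 4), (4, 18, -19), (-19, 20, 3), (3, 22, -12), (-12, 2, 13), (13, 24, -1), (-1, 24, 13), … (24 more)
river cycle of g (length 34): (9, 14, -12), (-12, 10, 11), (11, 12, -11), (-11, 10, 12), (12, 14, -9), (-9, 22, 4), (4, 18, -19), (-19, 20, 3), (3, 22, -12), (-12, 2, 13), … (24 more)
cycles coincide ⇒ equivalent

yes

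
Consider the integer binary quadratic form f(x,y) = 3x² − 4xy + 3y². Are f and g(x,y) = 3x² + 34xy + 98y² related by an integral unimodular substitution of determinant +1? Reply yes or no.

D₁ = -20, D₂ = -20
f: translate: b→2 (≡-4 mod 6), so (3,-4,3)→(3,2,2)
f: flip: (3,2,2)→(2,-2,3)
f: translate: b→2 (≡-2 mod 4), so (2,-2,3)→(2,2,3)
f: reduced (well bottom): (2,2,3) with a≤c, −a<b≤a
g: translate: b→-2 (≡34 mod 6), so (3,34,98)→(3,-2,2)
g: flip: (3,-2,2)→(2,2,3)
g: reduced (well bottom): (2,2,3) with a≤c, −a<b≤a
reduced forms (2, 2, 3) vs (2, 2, 3) ⇒ equivalent

yes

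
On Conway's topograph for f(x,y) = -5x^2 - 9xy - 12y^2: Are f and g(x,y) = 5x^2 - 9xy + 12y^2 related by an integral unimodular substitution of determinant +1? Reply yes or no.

D₁ = -159, D₂ = -159
f is negative-definite; reduce −f:
−f: translate: b→-1 (≡9 mod 10), so (5,9,12)→(5,-1,8)
−f: reduced (well bottom): (5,-1,8) with a≤c, −a<b≤a
flip sign back: reduced form of f is (-5,1,-8)
g: translate: b→1 (≡-9 mod 10), so (5,-9,12)→(5,1,8)
g: reduced (well bottom): (5,1,8) with a≤c, −a<b≤a
reduced forms (-5, 1, -8) vs (5, 1, 8) ⇒ inequivalent

no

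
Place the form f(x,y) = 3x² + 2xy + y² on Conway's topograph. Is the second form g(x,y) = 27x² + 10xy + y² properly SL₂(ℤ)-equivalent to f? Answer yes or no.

D₁ = -8, D₂ = -8
f: flip: (3,2,1)→(1,-2,3)
f: translate: b→0 (≡-2 mod 2), so (1,-2,3)→(1,0,2)
f: reduced (well bottom): (1,0,2) with a≤c, −a<b≤a
g: flip: (27,10,1)→(1,-10,27)
g: translate: b→0 (≡-10 mod 2), so (1,-10,27)→(1,0,2)
g: reduced (well bottom): (1,0,2) with a≤c, −a<b≤a
reduced forms (1, 0, 2) vs (1, 0, 2) ⇒ equivalent

yes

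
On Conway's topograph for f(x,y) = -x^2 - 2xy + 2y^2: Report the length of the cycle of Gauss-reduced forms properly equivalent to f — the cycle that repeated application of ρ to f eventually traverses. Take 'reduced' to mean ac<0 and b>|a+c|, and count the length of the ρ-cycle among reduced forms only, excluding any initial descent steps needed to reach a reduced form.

D = 12, ⌊√D⌋ = 3
descent: ρ → (2,2,-1)  [lands on river]
river: ρ → (-1,2,2)
ρ-cycle length = 2 (tail of 1 descent step not counted)

2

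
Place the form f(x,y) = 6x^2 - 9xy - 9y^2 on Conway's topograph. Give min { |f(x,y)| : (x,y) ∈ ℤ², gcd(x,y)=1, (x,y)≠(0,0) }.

descent: ρ → (-9,9,6)  [lands on river]
river: ρ → (6,15,-3)
river: ρ → (-3,15,6)
river: ρ → (6,9,-9)
closes: descent 1, river 4
min |a| on river = 3

3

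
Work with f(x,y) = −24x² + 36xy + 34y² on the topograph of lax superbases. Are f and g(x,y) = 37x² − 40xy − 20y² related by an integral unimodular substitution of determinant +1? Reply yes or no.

D₁ = 4560, D₂ = 4560
river cycle of f (length 10): (34, 32, -26), (-26, 20, 40), (40, 60, -6), (-6, 60, 40), (40, 20, -26), (-26, 32, 34), (34, 36, -24), (-24, 60, 10), (10, 60, -24), (-24, 36, 34)
river cycle of g (length 10): (-20, 40, 37), (37, 34, -23), (-23, 58, 13), (13, 46, -47), (-47, 48, 12), (12, 48, -47), (-47, 46, 13), (13, 58, -23), (-23, 34, 37), (37, 40, -20)
cycles differ ⇒ inequivalent

no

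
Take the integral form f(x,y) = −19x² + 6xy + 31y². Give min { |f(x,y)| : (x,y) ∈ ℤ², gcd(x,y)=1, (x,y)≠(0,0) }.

descent: ρ → (31,-6,-19)
descent: ρ → (-19,44,6)  [lands on river]
river: ρ → (6,40,-33)
river: ρ → (-33,26,13)
river: ρ → (13,26,-33)
river: ρ → (-33,40,6)
river: ρ → (6,44,-19)
river: ρ → (-19,32,18)
river: ρ → (18,40,-11)
river: ρ → (-11,48,2)
river: ρ → (2,48,-11)
river: ρ → (-11,40,18)
river: ρ → (18,32,-19)
closes: descent 2, river 12
min |a| on river = 2

2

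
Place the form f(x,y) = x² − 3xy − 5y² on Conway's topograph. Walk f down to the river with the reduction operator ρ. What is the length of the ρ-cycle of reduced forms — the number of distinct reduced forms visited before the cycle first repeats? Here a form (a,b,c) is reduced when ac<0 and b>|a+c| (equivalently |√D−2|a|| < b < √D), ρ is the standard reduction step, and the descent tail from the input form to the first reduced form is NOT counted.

D = 29, ⌊√D⌋ = 5
descent: ρ → (-5,3,1)
descent: ρ → (1,5,-1)  [lands on river]
river: ρ → (-1,5,1)
ρ-cycle length = 2 (tail of 2 descent steps not counted)

2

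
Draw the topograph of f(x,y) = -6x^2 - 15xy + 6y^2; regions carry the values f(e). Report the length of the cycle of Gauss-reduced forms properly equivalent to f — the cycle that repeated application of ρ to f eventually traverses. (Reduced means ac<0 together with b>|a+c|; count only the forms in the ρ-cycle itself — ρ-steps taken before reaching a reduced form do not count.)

D = 369, ⌊√D⌋ = 19
descent: ρ → (6,15,-6)  [lands on river]
river: ρ → (-6,9,12)
river: ρ → (12,15,-3)
river: ρ → (-3,15,12)
river: ρ → (12,9,-6)
river: ρ → (-6,15,6)
river: ρ → (6,9,-12)
river: ρ → (-12,15,3)
river: ρ → (3,15,-12)
river: ρ → (-12,9,6)
ρ-cycle length = 10 (tail of 1 descent step not counted)

10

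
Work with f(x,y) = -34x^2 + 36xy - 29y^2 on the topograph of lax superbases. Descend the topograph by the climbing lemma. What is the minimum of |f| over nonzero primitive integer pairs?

translate: b→32 (≡-36 mod 68), so (34,-36,29)→(34,32,27)
flip: (34,32,27)→(27,-32,34)
translate: b→22 (≡-32 mod 54), so (27,-32,34)→(27,22,29)
reduced (well bottom): (27,22,29) with a≤c, −a<b≤a
well minimum |f| = |-27| = 27 (negative-definite)

27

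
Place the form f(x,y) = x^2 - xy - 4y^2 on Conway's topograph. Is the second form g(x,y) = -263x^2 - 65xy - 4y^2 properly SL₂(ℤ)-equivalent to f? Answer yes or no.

D₁ = 17, D₂ = 17
river cycle of f (length 6): (1, 3, -2), (-2, 1, 2), (2, 3, -1), (-1, 3, 2), (2, 1, -2), (-2, 3, 1)
river cycle of g (length 6): (1, 3, -2), (-2, 1, 2), (2, 3, -1), (-1, 3, 2), (2, 1, -2), (-2, 3, 1)
cycles coincide ⇒ equivalent

yes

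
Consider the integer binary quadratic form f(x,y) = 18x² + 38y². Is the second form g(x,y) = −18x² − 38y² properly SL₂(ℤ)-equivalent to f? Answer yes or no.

D₁ = -2736, D₂ = -2736
f: reduced (well bottom): (18,0,38) with a≤c, −a<b≤a
g is negative-definite; reduce −g:
−g: reduced (well bottom): (18,0,38) with a≤c, −a<b≤a
flip sign back: reduced form of g is (-18,0,-38)
reduced forms (18, 0, 38) vs (-18, 0, -38) ⇒ inequivalent

no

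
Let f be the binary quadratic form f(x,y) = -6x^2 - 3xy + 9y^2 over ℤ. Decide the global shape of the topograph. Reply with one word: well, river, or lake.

D = b²−4ac = (-3)² − 4·(-6)·9 = 225
D = 15² is a perfect square ⇒ form factors over ℤ ⇒ lakes

lake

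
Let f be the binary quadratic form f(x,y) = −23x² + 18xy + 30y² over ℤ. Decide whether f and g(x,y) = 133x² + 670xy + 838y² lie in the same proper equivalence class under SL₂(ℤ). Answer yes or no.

D₁ = 3084, D₂ = 3084
river cycle of f (length 22): (30, 42, -11), (-11, 46, 22), (22, 42, -15), (-15, 48, 13), (13, 30, -42), (-42, 54, 1), (1, 54, -42), (-42, 30, 13), (13, 48, -15), (-15, 42, 22), … (12 more)
river cycle of g (length 22): (25, 28, -23), (-23, 18, 30), (30, 42, -11), (-11, 46, 22), (22, 42, -15), (-15, 48, 13), (13, 30, -42), (-42, 54, 1), (1, 54, -42), (-42, 30, 13), … (12 more)
cycles coincide ⇒ equivalent

yes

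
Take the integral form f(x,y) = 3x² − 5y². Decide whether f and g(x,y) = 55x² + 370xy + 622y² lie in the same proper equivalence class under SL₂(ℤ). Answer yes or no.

D₁ = 60, D₂ = 60
river cycle of f (length 2): (3, 6, -2), (-2, 6, 3)
river cycle of g (length 2): (-2, 6, 3), (3, 6, -2)
cycles coincide ⇒ equivalent

yes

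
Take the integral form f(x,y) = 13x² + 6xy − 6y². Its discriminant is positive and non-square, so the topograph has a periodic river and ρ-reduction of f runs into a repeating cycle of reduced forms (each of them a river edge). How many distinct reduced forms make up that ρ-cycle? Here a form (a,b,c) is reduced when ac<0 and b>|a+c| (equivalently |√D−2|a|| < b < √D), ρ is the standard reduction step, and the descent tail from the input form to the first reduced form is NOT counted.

D = 348, ⌊√D⌋ = 18
descent: ρ → (-6,18,1)  [lands on river]
river: ρ → (1,18,-6)
ρ-cycle length = 2 (tail of 1 descent step not counted)

2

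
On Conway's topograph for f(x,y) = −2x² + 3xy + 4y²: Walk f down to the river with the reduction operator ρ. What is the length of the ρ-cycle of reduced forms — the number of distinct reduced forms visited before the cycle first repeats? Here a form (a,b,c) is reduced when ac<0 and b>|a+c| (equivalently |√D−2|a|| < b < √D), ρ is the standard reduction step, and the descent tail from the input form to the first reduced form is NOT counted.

D = 41, ⌊√D⌋ = 6
river: ρ → (4,5,-1)
river: ρ → (-1,5,4)
river: ρ → (4,3,-2)
river: ρ → (-2,5,2)
river: ρ → (2,3,-4)
river: ρ → (-4,5,1)
river: ρ → (1,5,-4)
river: ρ → (-4,3,2)
river: ρ → (2,5,-2)
river: ρ → (-2,3,4)
ρ-cycle length = 10 (tail of 0 descent steps not counted)

10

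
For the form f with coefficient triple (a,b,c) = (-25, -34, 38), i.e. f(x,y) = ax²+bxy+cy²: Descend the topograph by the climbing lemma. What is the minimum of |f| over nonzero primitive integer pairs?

descent: ρ → (38,34,-25)  [lands on river]
river: ρ → (-25,66,6)
river: ρ → (6,66,-25)
river: ρ → (-25,34,38)
river: ρ → (38,42,-21)
river: ρ → (-21,42,38)
closes: descent 1, river 6
min |a| on river = 6

6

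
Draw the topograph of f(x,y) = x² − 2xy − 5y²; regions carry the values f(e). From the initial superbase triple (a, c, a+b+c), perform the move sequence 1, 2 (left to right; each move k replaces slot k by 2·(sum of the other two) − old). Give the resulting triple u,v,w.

start (1,-5,-6) = (f(1,0),f(0,1),f(1,1))
replace slot 1: 2·((-5)+(-6)) − 1 = -23 → (-23,-5,-6)
replace slot 2: 2·((-23)+(-6)) − (-5) = -53 → (-23,-53,-6)

-23,-53,-6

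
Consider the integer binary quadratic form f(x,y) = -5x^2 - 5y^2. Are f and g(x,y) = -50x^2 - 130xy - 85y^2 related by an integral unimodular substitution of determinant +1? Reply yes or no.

D₁ = -100, D₂ = -100
f is negative-definite; reduce −f:
−f: reduced (well bottom): (5,0,5) with a≤c, −a<b≤a
flip sign back: reduced form of f is (-5,0,-5)
g is negative-definite; reduce −g:
−g: translate: b→30 (≡130 mod 100), so (50,130,85)→(50,30,5)
−g: flip: (50,30,5)→(5,-30,50)
−g: translate: b→0 (≡-30 mod 10), so (5,-30,50)→(5,0,5)
−g: reduced (well bottom): (5,0,5) with a≤c, −a<b≤a
flip sign back: reduced form of g is (-5,0,-5)
reduced forms (-5, 0, -5) vs (-5, 0, -5) ⇒ equivalent

yes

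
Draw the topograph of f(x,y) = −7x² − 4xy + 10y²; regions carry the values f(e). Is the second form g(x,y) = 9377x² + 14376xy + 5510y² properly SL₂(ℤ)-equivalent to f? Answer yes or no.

D₁ = 296, D₂ = 296
river cycle of f (length 10): (10, 4, -7), (-7, 10, 7), (7, 4, -10), (-10, 16, 1), (1, 16, -10), (-10, 4, 7), (7, 10, -7), (-7, 4, 10), (10, 16, -1), (-1, 16, 10)
river cycle of g (length 10): (7, 4, -10), (-10, 16, 1), (1, 16, -10), (-10, 4, 7), (7, 10, -7), (-7, 4, 10), (10, 16, -1), (-1, 16, 10), (10, 4, -7), (-7, 10, 7)
cycles coincide ⇒ equivalent

yes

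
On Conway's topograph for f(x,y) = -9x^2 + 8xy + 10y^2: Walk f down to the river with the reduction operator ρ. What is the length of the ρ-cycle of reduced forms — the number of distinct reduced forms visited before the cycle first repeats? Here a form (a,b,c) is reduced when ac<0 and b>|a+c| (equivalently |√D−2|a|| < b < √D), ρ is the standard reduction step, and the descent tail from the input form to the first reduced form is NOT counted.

D = 424, ⌊√D⌋ = 20
river: ρ → (10,12,-7)
river: ρ → (-7,16,6)
river: ρ → (6,20,-1)
river: ρ → (-1,20,6)
river: ρ → (6,16,-7)
river: ρ → (-7,12,10)
river: ρ → (10,8,-9)
river: ρ → (-9,10,9)
river: ρ → (9,8,-10)
river: ρ → (-10,12,7)
river: ρ → (7,16,-6)
river: ρ → (-6,20,1)
river: ρ → (1,20,-6)
river: ρ → (-6,16,7)
river: ρ → (7,12,-10)
river: ρ → (-10,8,9)
river: ρ → (9,10,-9)
river: ρ → (-9,8,10)
ρ-cycle length = 18 (tail of 0 descent steps not counted)

18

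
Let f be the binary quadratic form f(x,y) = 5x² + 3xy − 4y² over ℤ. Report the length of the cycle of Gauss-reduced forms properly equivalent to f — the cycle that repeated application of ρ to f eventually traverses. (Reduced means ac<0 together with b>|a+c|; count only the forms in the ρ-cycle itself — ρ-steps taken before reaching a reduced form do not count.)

D = 89, ⌊√D⌋ = 9
river: ρ → (-4,5,4)
river: ρ → (4,3,-5)
river: ρ → (-5,7,2)
river: ρ → (2,9,-1)
river: ρ → (-1,9,2)
river: ρ → (2,7,-5)
river: ρ → (-5,3,4)
river: ρ → (4,5,-4)
river: ρ → (-4,3,5)
river: ρ → (5,7,-2)
river: ρ → (-2,9,1)
river: ρ → (1,9,-2)
river: ρ → (-2,7,5)
river: ρ → (5,3,-4)
ρ-cycle length = 14 (tail of 0 descent steps not counted)

14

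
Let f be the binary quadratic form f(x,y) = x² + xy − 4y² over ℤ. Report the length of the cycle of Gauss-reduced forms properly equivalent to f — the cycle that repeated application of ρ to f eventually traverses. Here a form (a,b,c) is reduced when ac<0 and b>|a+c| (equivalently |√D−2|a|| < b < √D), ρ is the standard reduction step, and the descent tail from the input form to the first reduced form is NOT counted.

D = 17, ⌊√D⌋ = 4
descent: ρ → (-4,-1,1)
descent: ρ → (1,3,-2)  [lands on river]
river: ρ → (-2,1,2)
river: ρ → (2,3,-1)
river: ρ → (-1,3,2)
river: ρ → (2,1,-2)
river: ρ → (-2,3,1)
ρ-cycle length = 6 (tail of 2 descent steps not counted)

6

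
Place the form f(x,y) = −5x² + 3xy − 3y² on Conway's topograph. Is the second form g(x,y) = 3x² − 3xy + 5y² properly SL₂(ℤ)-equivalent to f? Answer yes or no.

D₁ = -51, D₂ = -51
f is negative-definite; reduce −f:
−f: flip: (5,-3,3)→(3,3,5)
−f: reduced (well bottom): (3,3,5) with a≤c, −a<b≤a
flip sign back: reduced form of f is (-3,-3,-5)
g: translate: b→3 (≡-3 mod 6), so (3,-3,5)→(3,3,5)
g: reduced (well bottom): (3,3,5) with a≤c, −a<b≤a
reduced forms (-3, -3, -5) vs (3, 3, 5) ⇒ inequivalent

no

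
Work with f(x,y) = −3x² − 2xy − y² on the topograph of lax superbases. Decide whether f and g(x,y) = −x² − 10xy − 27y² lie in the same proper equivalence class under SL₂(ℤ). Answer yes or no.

D₁ = -8, D₂ = -8
f is negative-definite; reduce −f:
−f: flip: (3,2,1)→(1,-2,3)
−f: translate: b→0 (≡-2 mod 2), so (1,-2,3)→(1,0,2)
−f: reduced (well bottom): (1,0,2) with a≤c, −a<b≤a
flip sign back: reduced form of f is (-1,0,-2)
g is negative-definite; reduce −g:
−g: translate: b→0 (≡10 mod 2), so (1,10,27)→(1,0,2)
−g: reduced (well bottom): (1,0,2) with a≤c, −a<b≤a
flip sign back: reduced form of g is (-1,0,-2)
reduced forms (-1, 0, -2) vs (-1, 0, -2) ⇒ equivalent

yes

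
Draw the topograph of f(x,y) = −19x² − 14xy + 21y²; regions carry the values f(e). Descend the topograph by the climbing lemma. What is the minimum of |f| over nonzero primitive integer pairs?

descent: ρ → (21,14,-19)  [lands on river]
river: ρ → (-19,24,16)
river: ρ → (16,40,-3)
river: ρ → (-3,38,29)
river: ρ → (29,20,-12)
river: ρ → (-12,28,21)
closes: descent 1, river 6
min |a| on river = 3

3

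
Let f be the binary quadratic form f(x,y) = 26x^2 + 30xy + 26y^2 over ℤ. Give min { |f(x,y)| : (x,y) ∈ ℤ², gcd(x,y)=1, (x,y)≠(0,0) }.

translate: b→-22 (≡30 mod 52), so (26,30,26)→(26,-22,22)
flip: (26,-22,22)→(22,22,26)
reduced (well bottom): (22,22,26) with a≤c, −a<b≤a
well minimum = a = 22

22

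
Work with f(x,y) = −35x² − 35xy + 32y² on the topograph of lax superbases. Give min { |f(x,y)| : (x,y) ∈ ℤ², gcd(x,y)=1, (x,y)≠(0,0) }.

descent: ρ → (32,35,-35)  [lands on river]
river: ρ → (-35,35,32)
river: ρ → (32,29,-38)
river: ρ → (-38,47,23)
river: ρ → (23,45,-40)
river: ρ → (-40,35,28)
river: ρ → (28,21,-47)
river: ρ → (-47,73,2)
river: ρ → (2,75,-10)
river: ρ → (-10,65,37)
river: ρ → (37,9,-38)
river: ρ → (-38,67,8)
river: ρ → (8,61,-62)
river: ρ → (-62,63,7)
river: ρ → (7,63,-62)
river: ρ → (-62,61,8)
river: ρ → (8,67,-38)
river: ρ → (-38,9,37)
river: ρ → (37,65,-10)
river: ρ → (-10,75,2)
river: ρ → (2,73,-47)
river: ρ → (-47,21,28)
river: ρ → (28,35,-40)
river: ρ → (-40,45,23)
river: ρ → (23,47,-38)
river: ρ → (-38,29,32)
closes: descent 1, river 26
min |a| on river = 2

2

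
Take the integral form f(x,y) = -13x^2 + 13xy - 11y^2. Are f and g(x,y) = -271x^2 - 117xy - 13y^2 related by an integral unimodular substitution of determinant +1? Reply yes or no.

D₁ = -403, D₂ = -403
f is negative-definite; reduce −f:
−f: translate: b→13 (≡-13 mod 26), so (13,-13,11)→(13,13,11)
−f: flip: (13,13,11)→(11,-13,13)
−f: translate: b→9 (≡-13 mod 22), so (11,-13,13)→(11,9,11)
−f: reduced (well bottom): (11,9,11) with a≤c, −a<b≤a
flip sign back: reduced form of f is (-11,-9,-11)
g is negative-definite; reduce −g:
−g: flip: (271,117,13)→(13,-117,271)
−g: translate: b→13 (≡-117 mod 26), so (13,-117,271)→(13,13,11)
−g: flip: (13,13,11)→(11,-13,13)
−g: translate: b→9 (≡-13 mod 22), so (11,-13,13)→(11,9,11)
−g: reduced (well bottom): (11,9,11) with a≤c, −a<b≤a
flip sign back: reduced form of g is (-11,-9,-11)
reduced forms (-11, -9, -11) vs (-11, -9, -11) ⇒ equivalent

yes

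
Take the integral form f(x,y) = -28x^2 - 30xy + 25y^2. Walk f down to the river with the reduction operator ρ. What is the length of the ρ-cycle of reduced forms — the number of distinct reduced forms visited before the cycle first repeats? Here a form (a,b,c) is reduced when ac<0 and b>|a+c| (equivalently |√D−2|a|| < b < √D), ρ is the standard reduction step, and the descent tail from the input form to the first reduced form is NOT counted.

D = 3700, ⌊√D⌋ = 60
descent: ρ → (25,30,-28)  [lands on river]
river: ρ → (-28,26,27)
river: ρ → (27,28,-27)
river: ρ → (-27,26,28)
river: ρ → (28,30,-25)
river: ρ → (-25,20,33)
river: ρ → (33,46,-12)
river: ρ → (-12,50,25)
river: ρ → (25,50,-12)
river: ρ → (-12,46,33)
river: ρ → (33,20,-25)
river: ρ → (-25,30,28)
river: ρ → (28,26,-27)
river: ρ → (-27,28,27)
river: ρ → (27,26,-28)
river: ρ → (-28,30,25)
river: ρ → (25,20,-33)
river: ρ → (-33,46,12)
river: ρ → (12,50,-25)
river: ρ → (-25,50,12)
river: ρ → (12,46,-33)
river: ρ → (-33,20,25)
ρ-cycle length = 22 (tail of 1 descent step not counted)

22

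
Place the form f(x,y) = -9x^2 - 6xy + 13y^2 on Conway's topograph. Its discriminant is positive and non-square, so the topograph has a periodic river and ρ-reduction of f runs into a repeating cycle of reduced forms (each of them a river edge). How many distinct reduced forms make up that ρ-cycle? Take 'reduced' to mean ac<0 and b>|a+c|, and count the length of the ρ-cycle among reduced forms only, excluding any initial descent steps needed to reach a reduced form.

D = 504, ⌊√D⌋ = 22
descent: ρ → (13,6,-9)  [lands on river]
river: ρ → (-9,12,10)
river: ρ → (10,8,-11)
river: ρ → (-11,14,7)
river: ρ → (7,14,-11)
river: ρ → (-11,8,10)
river: ρ → (10,12,-9)
river: ρ → (-9,6,13)
river: ρ → (13,20,-2)
river: ρ → (-2,20,13)
ρ-cycle length = 10 (tail of 1 descent step not counted)

10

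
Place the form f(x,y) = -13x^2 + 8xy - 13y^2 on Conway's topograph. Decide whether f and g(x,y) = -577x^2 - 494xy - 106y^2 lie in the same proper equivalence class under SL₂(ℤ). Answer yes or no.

D₁ = -612, D₂ = -612
f is negative-definite; reduce −f:
−f: flip: (13,-8,13)→(13,8,13)
−f: reduced (well bottom): (13,8,13) with a≤c, −a<b≤a
flip sign back: reduced form of f is (-13,-8,-13)
g is negative-definite; reduce −g:
−g: flip: (577,494,106)→(106,-494,577)
−g: translate: b→-70 (≡-494 mod 212), so (106,-494,577)→(106,-70,13)
−g: flip: (106,-70,13)→(13,70,106)
−g: translate: b→-8 (≡70 mod 26), so (13,70,106)→(13,-8,13)
−g: flip: (13,-8,13)→(13,8,13)
−g: reduced (well bottom): (13,8,13) with a≤c, −a<b≤a
flip sign back: reduced form of g is (-13,-8,-13)
reduced forms (-13, -8, -13) vs (-13, -8, -13) ⇒ equivalent

yes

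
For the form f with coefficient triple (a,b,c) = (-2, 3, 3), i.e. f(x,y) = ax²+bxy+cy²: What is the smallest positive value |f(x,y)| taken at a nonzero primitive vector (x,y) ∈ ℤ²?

river: ρ → (3,3,-2)
river: ρ → (-2,5,1)
river: ρ → (1,5,-2)
river: ρ → (-2,3,3)
closes: descent 0, river 4
min |a| on river = 1

1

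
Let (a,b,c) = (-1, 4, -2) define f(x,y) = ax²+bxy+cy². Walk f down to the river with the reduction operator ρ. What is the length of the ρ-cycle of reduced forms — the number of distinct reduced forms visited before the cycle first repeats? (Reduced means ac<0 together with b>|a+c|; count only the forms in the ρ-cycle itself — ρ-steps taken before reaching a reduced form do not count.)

D = 8, ⌊√D⌋ = 2
descent: ρ → (-2,0,1)
descent: ρ → (1,2,-1)  [lands on river]
river: ρ → (-1,2,1)
ρ-cycle length = 2 (tail of 2 descent steps not counted)

2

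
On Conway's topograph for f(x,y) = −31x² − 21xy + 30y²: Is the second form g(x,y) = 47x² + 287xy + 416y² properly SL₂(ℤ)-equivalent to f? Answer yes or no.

D₁ = 4161, D₂ = 4161
river cycle of f (length 12): (30, 21, -31), (-31, 41, 20), (20, 39, -33), (-33, 27, 26), (26, 25, -34), (-34, 43, 17), (17, 59, -10), (-10, 61, 11), (11, 49, -40), (-40, 31, 20), … (2 more)
river cycle of g (length 12): (-22, 39, 30), (30, 21, -31), (-31, 41, 20), (20, 39, -33), (-33, 27, 26), (26, 25, -34), (-34, 43, 17), (17, 59, -10), (-10, 61, 11), (11, 49, -40), … (2 more)
cycles coincide ⇒ equivalent

yes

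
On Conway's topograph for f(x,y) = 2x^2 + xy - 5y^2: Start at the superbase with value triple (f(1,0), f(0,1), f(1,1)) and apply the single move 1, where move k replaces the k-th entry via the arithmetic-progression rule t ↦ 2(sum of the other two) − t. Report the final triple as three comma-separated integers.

start (2,-5,-2) = (f(1,0),f(0,1),f(1,1))
replace slot 1: 2·((-5)+(-2)) − 2 = -16 → (-16,-5,-2)

-16,-5,-2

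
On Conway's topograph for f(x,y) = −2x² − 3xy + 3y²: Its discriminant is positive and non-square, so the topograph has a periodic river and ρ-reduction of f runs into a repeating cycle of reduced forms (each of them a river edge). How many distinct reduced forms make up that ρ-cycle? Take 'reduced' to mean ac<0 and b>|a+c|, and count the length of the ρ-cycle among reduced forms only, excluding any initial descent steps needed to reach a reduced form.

D = 33, ⌊√D⌋ = 5
descent: ρ → (3,3,-2)  [lands on river]
river: ρ → (-2,5,1)
river: ρ → (1,5,-2)
river: ρ → (-2,3,3)
ρ-cycle length = 4 (tail of 1 descent step not counted)

4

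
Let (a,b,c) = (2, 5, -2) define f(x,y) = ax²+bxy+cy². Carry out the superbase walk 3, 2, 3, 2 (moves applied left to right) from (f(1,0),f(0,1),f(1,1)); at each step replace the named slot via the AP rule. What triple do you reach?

start (2,-2,5) = (f(1,0),f(0,1),f(1,1))
replace slot 3: 2·(2+(-2)) − 5 = -5 → (2,-2,-5)
replace slot 2: 2·(2+(-5)) − (-2) = -4 → (2,-4,-5)
replace slot 3: 2·(2+(-4)) − (-5) = 1 → (2,-4,1)
replace slot 2: 2·(2+1) − (-4) = 10 → (2,10,1)

2,10,1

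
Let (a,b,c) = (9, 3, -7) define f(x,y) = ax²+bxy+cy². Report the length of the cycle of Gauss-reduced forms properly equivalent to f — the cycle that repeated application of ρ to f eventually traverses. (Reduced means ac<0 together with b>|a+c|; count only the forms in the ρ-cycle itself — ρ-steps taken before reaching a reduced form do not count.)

D = 261, ⌊√D⌋ = 16
river: ρ → (-7,11,5)
river: ρ → (5,9,-9)
river: ρ → (-9,9,5)
river: ρ → (5,11,-7)
river: ρ → (-7,3,9)
river: ρ → (9,15,-1)
river: ρ → (-1,15,9)
river: ρ → (9,3,-7)
ρ-cycle length = 8 (tail of 0 descent steps not counted)

8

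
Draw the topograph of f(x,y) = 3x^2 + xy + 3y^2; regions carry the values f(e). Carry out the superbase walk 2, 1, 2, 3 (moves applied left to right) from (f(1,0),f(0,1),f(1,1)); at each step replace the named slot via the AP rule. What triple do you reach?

start (3,3,7) = (f(1,0),f(0,1),f(1,1))
replace slot 2: 2·(3+7) − 3 = 17 → (3,17,7)
replace slot 1: 2·(17+7) − 3 = 45 → (45,17,7)
replace slot 2: 2·(45+7) − 17 = 87 → (45,87,7)
replace slot 3: 2·(45+87) − 7 = 257 → (45,87,257)

45,87,257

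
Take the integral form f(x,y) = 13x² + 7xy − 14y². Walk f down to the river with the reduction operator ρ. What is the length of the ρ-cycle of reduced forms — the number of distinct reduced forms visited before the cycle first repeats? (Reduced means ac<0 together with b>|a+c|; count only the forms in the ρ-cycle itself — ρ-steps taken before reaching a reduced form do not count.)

D = 777, ⌊√D⌋ = 27
river: ρ → (-14,21,6)
river: ρ → (6,27,-2)
river: ρ → (-2,25,19)
river: ρ → (19,13,-8)
river: ρ → (-8,19,13)
river: ρ → (13,7,-14)
ρ-cycle length = 6 (tail of 0 descent steps not counted)

6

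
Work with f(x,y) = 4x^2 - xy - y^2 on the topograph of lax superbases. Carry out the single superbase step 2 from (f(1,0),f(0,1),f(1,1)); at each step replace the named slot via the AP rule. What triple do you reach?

start (4,-1,2) = (f(1,0),f(0,1),f(1,1))
replace slot 2: 2·(4+2) − (-1) = 13 → (4,13,2)

4,13,2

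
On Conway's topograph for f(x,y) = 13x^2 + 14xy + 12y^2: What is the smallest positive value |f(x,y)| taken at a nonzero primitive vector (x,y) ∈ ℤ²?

translate: b→-12 (≡14 mod 26), so (13,14,12)→(13,-12,11)
flip: (13,-12,11)→(11,12,13)
translate: b→-10 (≡12 mod 22), so (11,12,13)→(11,-10,12)
reduced (well bottom): (11,-10,12) with a≤c, −a<b≤a
well minimum = a = 11

11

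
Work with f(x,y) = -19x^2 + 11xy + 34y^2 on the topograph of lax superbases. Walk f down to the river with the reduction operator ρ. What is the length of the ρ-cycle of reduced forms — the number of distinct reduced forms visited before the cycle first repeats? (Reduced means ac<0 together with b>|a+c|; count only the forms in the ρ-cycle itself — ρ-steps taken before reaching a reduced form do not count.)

D = 2705, ⌊√D⌋ = 52
descent: ρ → (34,-11,-19)
descent: ρ → (-19,49,4)  [lands on river]
river: ρ → (4,47,-31)
river: ρ → (-31,15,20)
river: ρ → (20,25,-26)
river: ρ → (-26,27,19)
river: ρ → (19,49,-4)
river: ρ → (-4,47,31)
river: ρ → (31,15,-20)
river: ρ → (-20,25,26)
river: ρ → (26,27,-19)
ρ-cycle length = 10 (tail of 2 descent steps not counted)

10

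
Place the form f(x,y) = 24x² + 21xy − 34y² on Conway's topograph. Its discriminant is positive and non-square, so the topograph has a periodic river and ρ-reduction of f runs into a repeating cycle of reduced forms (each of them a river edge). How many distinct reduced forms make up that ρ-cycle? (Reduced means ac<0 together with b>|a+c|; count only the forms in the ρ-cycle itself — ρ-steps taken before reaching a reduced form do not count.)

D = 3705, ⌊√D⌋ = 60
river: ρ → (-34,47,11)
river: ρ → (11,41,-46)
river: ρ → (-46,51,6)
river: ρ → (6,57,-19)
river: ρ → (-19,57,6)
river: ρ → (6,51,-46)
river: ρ → (-46,41,11)
river: ρ → (11,47,-34)
river: ρ → (-34,21,24)
river: ρ → (24,27,-31)
river: ρ → (-31,35,20)
river: ρ → (20,45,-21)
river: ρ → (-21,39,26)
river: ρ → (26,13,-34)
river: ρ → (-34,55,5)
river: ρ → (5,55,-34)
river: ρ → (-34,13,26)
river: ρ → (26,39,-21)
river: ρ → (-21,45,20)
river: ρ → (20,35,-31)
river: ρ → (-31,27,24)
river: ρ → (24,21,-34)
ρ-cycle length = 22 (tail of 0 descent steps not counted)

22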